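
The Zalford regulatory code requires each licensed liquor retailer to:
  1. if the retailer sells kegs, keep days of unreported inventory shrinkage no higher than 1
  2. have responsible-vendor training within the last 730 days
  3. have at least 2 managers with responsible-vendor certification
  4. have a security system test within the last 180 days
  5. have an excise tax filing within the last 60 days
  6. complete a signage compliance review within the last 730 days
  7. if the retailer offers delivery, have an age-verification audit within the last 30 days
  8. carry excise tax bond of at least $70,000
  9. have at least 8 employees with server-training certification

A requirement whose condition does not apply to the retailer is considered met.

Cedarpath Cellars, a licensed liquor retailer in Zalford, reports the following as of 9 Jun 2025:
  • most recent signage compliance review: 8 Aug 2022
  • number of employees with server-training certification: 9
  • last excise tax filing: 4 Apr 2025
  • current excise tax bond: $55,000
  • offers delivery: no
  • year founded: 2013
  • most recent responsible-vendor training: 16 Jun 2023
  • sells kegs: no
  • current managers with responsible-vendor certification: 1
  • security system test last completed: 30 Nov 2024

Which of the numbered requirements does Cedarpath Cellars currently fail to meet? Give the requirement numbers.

1. condition 'sells kegs' does not hold → requirement n/a → met
2. responsible-vendor training 724 days ago vs limit 730 → met
3. managers with responsible-vendor certification 1 < 2 → not met
4. security system test 191 days ago vs limit 180 → not met
5. excise tax filing 66 days ago vs limit 60 → not met
6. signage compliance review 1036 days ago vs limit 730 → not met
7. condition 'offers delivery' does not hold → requirement n/a → met
8. excise tax bond $55,000 < $70,000 → not met
9. employees with server-training certification 9 ≥ 8 → met
Not met: 3, 4, 5, 6, 8

3, 4, 5, 6, 8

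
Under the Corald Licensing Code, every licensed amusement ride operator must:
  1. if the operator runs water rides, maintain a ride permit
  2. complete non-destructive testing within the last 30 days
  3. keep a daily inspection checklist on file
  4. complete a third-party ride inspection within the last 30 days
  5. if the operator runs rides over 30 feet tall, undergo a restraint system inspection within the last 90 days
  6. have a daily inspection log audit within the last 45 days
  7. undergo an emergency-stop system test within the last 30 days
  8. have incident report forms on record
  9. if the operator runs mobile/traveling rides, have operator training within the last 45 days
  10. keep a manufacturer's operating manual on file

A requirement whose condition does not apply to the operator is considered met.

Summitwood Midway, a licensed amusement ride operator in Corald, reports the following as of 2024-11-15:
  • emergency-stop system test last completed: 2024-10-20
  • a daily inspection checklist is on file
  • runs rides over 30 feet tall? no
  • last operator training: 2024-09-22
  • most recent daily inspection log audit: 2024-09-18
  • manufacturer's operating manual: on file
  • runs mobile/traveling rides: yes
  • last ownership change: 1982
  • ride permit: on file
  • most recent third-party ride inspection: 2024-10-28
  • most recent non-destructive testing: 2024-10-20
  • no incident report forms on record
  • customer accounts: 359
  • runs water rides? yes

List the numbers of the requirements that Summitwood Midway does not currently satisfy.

1. condition 'runs water rides' holds; ride permit present → met
2. non-destructive testing 26 days ago vs limit 30 → met
3. daily inspection checklist present → met
4. third-party ride inspection 18 days ago vs limit 30 → met
5. condition 'runs rides over 30 feet tall' does not hold → requirement n/a → met
6. daily inspection log audit 58 days ago vs limit 45 → not met
7. emergency-stop system test 26 days ago vs limit 30 → met
8. incident report forms absent → not met
9. condition 'runs mobile/traveling rides' holds; operator training 54 days ago vs limit 45 → not met
10. manufacturer's operating manual present → met
Not met: 6, 8, 9

6, 8, 9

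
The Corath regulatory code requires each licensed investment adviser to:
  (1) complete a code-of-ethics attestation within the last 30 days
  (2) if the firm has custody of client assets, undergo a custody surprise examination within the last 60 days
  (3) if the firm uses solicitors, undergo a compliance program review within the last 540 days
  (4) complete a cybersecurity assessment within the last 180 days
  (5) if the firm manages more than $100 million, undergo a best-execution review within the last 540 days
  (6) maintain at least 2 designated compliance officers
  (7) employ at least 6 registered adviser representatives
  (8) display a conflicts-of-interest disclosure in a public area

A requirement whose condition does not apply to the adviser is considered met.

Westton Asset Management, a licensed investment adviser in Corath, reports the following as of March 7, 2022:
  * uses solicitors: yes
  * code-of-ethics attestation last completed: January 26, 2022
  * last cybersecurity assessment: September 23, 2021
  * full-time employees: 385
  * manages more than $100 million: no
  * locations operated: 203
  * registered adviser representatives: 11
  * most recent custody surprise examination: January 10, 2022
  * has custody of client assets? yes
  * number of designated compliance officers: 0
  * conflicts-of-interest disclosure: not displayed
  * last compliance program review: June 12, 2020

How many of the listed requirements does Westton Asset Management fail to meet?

4

1. code-of-ethics attestation 40 days ago vs limit 30 → not met
2. condition 'has custody of client assets' holds; custody surprise examination 56 days ago vs limit 60 → met
3. condition 'uses solicitors' holds; compliance program review 633 days ago vs limit 540 → not met
4. cybersecurity assessment 165 days ago vs limit 180 → met
5. condition 'manages more than $100 million' does not hold → requirement n/a → met
6. designated compliance officers 0 < 2 → not met
7. registered adviser representatives 11 ≥ 6 → met
8. conflicts-of-interest disclosure absent → not met
Not met: 4 of 8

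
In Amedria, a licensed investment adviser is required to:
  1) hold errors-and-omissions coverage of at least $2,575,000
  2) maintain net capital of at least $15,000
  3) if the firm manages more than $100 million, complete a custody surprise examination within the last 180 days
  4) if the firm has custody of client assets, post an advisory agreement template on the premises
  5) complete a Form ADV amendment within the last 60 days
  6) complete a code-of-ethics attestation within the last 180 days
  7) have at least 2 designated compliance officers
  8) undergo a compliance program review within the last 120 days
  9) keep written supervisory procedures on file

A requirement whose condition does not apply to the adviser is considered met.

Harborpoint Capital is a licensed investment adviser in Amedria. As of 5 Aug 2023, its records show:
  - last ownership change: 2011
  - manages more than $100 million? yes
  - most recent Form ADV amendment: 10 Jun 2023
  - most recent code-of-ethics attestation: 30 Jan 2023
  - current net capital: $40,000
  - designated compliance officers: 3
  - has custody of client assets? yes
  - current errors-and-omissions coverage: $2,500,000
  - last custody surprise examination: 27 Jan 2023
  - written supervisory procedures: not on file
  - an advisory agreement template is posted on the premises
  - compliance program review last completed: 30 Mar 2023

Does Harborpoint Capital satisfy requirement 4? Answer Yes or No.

4. condition 'has custody of client assets' holds; advisory agreement template present → met

Yes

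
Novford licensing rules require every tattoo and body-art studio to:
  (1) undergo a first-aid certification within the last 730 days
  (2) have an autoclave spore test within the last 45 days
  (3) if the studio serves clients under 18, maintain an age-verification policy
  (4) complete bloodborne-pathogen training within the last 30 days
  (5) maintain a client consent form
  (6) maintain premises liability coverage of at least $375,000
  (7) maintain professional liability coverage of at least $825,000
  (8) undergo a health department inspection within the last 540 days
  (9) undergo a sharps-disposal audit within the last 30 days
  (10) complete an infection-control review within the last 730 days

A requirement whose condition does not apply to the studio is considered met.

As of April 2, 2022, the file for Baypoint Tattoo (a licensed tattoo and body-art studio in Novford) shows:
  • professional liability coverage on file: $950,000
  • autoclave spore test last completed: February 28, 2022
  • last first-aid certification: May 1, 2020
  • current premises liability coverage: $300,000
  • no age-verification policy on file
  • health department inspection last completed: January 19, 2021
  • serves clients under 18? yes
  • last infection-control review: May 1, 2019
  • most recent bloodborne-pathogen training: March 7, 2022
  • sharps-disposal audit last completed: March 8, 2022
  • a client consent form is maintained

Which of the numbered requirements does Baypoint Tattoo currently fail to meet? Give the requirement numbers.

1. first-aid certification 701 days ago vs limit 730 → met
2. autoclave spore test 33 days ago vs limit 45 → met
3. condition 'serves clients under 18' holds; age-verification policy absent → not met
4. bloodborne-pathogen training 26 days ago vs limit 30 → met
5. client consent form present → met
6. premises liability coverage $300,000 < $375,000 → not met
7. professional liability coverage $950,000 ≥ $825,000 → met
8. health department inspection 438 days ago vs limit 540 → met
9. sharps-disposal audit 25 days ago vs limit 30 → met
10. infection-control review 1067 days ago vs limit 730 → not met
Not met: 3, 6, 10

3, 6, 10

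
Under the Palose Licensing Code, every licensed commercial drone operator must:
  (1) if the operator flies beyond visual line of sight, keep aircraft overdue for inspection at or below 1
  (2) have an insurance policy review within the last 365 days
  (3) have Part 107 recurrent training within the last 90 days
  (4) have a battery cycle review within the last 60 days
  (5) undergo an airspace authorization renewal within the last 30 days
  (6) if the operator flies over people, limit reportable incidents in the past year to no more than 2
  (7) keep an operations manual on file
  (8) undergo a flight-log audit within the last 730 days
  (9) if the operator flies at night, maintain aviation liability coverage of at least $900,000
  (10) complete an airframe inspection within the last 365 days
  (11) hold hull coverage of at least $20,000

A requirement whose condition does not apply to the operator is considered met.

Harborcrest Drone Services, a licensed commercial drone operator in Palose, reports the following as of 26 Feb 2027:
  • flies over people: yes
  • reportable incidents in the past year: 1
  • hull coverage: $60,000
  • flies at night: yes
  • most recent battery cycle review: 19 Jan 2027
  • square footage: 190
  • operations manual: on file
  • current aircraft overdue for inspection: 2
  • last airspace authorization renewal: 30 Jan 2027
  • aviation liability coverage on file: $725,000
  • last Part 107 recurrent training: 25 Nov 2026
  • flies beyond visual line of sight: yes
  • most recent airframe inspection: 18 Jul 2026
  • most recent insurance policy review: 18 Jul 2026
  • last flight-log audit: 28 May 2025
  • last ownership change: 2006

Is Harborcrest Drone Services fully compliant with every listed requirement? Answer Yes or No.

No

1. condition 'flies beyond visual line of sight' holds; aircraft overdue for inspection 2 > 1 → not met
2. insurance policy review 223 days ago vs limit 365 → met
3. Part 107 recurrent training 93 days ago vs limit 90 → not met
4. battery cycle review 38 days ago vs limit 60 → met
5. airspace authorization renewal 27 days ago vs limit 30 → met
6. condition 'flies over people' holds; reportable incidents in the past year 1 ≤ 2 → met
7. operations manual present → met
8. flight-log audit 639 days ago vs limit 730 → met
9. condition 'flies at night' holds; aviation liability coverage $725,000 < $900,000 → not met
10. airframe inspection 223 days ago vs limit 365 → met
11. hull coverage $60,000 ≥ $20,000 → met
Not met: 1, 3, 9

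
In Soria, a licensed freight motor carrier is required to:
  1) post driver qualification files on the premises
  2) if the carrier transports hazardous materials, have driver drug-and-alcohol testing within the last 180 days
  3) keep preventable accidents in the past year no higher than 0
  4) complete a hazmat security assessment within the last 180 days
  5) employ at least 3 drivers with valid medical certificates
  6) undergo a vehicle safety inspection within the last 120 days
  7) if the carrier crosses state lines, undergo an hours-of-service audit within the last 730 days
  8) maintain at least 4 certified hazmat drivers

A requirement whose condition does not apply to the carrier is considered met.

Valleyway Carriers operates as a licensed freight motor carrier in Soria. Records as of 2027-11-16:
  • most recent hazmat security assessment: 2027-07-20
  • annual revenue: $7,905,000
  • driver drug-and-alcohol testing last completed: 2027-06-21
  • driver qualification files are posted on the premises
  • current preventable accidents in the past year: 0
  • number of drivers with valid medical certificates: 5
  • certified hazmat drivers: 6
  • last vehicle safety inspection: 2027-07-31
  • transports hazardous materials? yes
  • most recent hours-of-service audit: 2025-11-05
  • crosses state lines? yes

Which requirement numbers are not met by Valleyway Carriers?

1. driver qualification files present → met
2. condition 'transports hazardous materials' holds; driver drug-and-alcohol testing 148 days ago vs limit 180 → met
3. preventable accidents in the past year 0 ≤ 0 → met
4. hazmat security assessment 119 days ago vs limit 180 → met
5. drivers with valid medical certificates 5 ≥ 3 → met
6. vehicle safety inspection 108 days ago vs limit 120 → met
7. condition 'crosses state lines' holds; hours-of-service audit 741 days ago vs limit 730 → not met
8. certified hazmat drivers 6 ≥ 4 → met
Not met: 7

7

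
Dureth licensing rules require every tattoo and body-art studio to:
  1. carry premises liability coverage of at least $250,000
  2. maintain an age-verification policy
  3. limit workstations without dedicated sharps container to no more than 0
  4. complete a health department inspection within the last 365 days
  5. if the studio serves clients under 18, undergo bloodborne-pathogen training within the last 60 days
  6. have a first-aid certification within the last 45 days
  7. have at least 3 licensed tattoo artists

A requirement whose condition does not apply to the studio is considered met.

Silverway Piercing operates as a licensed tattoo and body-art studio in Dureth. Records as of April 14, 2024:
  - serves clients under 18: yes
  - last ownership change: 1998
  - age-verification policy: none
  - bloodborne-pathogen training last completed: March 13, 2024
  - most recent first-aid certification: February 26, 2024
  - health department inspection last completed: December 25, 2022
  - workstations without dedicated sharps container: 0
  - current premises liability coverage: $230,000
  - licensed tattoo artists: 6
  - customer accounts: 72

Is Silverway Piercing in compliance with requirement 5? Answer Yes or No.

Yes

5. condition 'serves clients under 18' holds; bloodborne-pathogen training 32 days ago vs limit 60 → met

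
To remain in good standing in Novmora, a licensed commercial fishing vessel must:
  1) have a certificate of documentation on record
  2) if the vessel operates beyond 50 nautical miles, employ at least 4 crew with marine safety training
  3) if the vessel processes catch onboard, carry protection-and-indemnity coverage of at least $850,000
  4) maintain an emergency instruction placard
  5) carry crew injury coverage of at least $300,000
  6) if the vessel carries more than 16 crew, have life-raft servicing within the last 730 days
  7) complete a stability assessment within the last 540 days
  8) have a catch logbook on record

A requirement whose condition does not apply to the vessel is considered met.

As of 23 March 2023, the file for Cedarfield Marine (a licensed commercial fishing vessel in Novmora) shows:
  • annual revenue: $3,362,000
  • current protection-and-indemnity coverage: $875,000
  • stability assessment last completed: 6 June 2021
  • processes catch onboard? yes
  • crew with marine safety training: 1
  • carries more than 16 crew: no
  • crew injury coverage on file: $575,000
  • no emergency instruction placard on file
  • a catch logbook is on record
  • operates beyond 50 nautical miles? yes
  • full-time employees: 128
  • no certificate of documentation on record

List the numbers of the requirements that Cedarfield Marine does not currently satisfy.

1, 2, 4, 7

1. certificate of documentation absent → not met
2. condition 'operates beyond 50 nautical miles' holds; crew with marine safety training 1 < 4 → not met
3. condition 'processes catch onboard' holds; protection-and-indemnity coverage $875,000 ≥ $850,000 → met
4. emergency instruction placard absent → not met
5. crew injury coverage $575,000 ≥ $300,000 → met
6. condition 'carries more than 16 crew' does not hold → requirement n/a → met
7. stability assessment 655 days ago vs limit 540 → not met
8. catch logbook present → met
Not met: 1, 2, 4, 7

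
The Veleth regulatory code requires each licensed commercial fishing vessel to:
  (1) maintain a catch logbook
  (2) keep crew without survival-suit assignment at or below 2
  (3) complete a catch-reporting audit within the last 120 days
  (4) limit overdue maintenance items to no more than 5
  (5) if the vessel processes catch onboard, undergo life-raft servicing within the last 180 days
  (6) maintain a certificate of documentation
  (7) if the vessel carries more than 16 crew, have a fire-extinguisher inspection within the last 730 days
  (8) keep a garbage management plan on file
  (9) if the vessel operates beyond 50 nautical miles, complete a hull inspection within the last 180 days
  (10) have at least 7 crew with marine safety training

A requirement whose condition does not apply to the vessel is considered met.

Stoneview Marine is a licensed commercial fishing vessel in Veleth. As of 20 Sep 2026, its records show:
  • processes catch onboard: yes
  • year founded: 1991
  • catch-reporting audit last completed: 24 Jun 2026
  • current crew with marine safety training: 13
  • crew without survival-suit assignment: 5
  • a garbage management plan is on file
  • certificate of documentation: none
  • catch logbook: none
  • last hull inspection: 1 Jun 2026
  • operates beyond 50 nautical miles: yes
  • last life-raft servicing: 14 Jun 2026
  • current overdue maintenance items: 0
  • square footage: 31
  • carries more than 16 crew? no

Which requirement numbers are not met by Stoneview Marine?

1. catch logbook absent → not met
2. crew without survival-suit assignment 5 > 2 → not met
3. catch-reporting audit 88 days ago vs limit 120 → met
4. overdue maintenance items 0 ≤ 5 → met
5. condition 'processes catch onboard' holds; life-raft servicing 98 days ago vs limit 180 → met
6. certificate of documentation absent → not met
7. condition 'carries more than 16 crew' does not hold → requirement n/a → met
8. garbage management plan present → met
9. condition 'operates beyond 50 nautical miles' holds; hull inspection 111 days ago vs limit 180 → met
10. crew with marine safety training 13 ≥ 7 → met
Not met: 1, 2, 6

1, 2, 6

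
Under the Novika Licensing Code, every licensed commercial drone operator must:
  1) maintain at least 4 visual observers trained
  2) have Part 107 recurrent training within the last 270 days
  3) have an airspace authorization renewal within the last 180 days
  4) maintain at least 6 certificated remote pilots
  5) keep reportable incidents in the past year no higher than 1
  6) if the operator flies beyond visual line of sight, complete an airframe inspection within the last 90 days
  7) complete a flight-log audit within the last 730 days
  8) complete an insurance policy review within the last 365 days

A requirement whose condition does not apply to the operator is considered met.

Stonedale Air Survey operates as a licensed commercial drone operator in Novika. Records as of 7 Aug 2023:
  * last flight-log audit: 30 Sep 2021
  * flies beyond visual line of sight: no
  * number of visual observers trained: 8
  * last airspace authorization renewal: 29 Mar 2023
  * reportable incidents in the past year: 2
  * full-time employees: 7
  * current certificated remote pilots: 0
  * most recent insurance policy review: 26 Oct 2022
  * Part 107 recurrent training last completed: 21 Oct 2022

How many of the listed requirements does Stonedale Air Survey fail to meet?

3

1. visual observers trained 8 ≥ 4 → met
2. Part 107 recurrent training 290 days ago vs limit 270 → not met
3. airspace authorization renewal 131 days ago vs limit 180 → met
4. certificated remote pilots 0 < 6 → not met
5. reportable incidents in the past year 2 > 1 → not met
6. condition 'flies beyond visual line of sight' does not hold → requirement n/a → met
7. flight-log audit 676 days ago vs limit 730 → met
8. insurance policy review 285 days ago vs limit 365 → met
Not met: 3 of 8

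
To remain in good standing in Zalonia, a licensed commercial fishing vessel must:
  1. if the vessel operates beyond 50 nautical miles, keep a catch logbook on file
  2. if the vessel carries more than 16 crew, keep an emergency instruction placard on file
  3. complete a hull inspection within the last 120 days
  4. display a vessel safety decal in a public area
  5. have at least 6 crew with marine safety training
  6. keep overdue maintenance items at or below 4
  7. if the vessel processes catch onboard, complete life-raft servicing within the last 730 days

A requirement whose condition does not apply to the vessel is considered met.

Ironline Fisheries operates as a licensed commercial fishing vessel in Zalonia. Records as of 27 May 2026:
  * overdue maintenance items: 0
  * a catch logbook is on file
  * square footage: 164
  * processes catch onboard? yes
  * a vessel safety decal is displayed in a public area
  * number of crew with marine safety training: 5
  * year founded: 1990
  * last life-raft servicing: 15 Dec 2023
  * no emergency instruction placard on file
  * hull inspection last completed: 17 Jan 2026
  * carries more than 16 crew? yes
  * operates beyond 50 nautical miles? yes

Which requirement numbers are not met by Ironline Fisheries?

1. condition 'operates beyond 50 nautical miles' holds; catch logbook present → met
2. condition 'carries more than 16 crew' holds; emergency instruction placard absent → not met
3. hull inspection 130 days ago vs limit 120 → not met
4. vessel safety decal present → met
5. crew with marine safety training 5 < 6 → not met
6. overdue maintenance items 0 ≤ 4 → met
7. condition 'processes catch onboard' holds; life-raft servicing 894 days ago vs limit 730 → not met
Not met: 2, 3, 5, 7

2, 3, 5, 7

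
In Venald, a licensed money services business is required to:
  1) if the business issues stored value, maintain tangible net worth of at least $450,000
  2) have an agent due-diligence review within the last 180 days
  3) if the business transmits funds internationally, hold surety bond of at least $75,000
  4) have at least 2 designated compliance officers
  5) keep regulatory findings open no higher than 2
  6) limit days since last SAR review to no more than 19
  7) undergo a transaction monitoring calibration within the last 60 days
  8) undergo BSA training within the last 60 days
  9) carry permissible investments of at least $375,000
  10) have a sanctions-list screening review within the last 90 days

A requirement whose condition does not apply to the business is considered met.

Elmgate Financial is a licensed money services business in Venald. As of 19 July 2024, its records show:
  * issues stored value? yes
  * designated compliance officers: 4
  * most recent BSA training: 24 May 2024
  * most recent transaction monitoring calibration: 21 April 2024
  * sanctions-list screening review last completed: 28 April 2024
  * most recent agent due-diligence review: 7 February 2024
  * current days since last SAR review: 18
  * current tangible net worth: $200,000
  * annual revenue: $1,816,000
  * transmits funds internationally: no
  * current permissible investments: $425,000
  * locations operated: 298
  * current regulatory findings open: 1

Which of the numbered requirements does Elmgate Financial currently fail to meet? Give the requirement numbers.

1, 7

1. condition 'issues stored value' holds; tangible net worth $200,000 < $450,000 → not met
2. agent due-diligence review 163 days ago vs limit 180 → met
3. condition 'transmits funds internationally' does not hold → requirement n/a → met
4. designated compliance officers 4 ≥ 2 → met
5. regulatory findings open 1 ≤ 2 → met
6. days since last SAR review 18 ≤ 19 → met
7. transaction monitoring calibration 89 days ago vs limit 60 → not met
8. BSA training 56 days ago vs limit 60 → met
9. permissible investments $425,000 ≥ $375,000 → met
10. sanctions-list screening review 82 days ago vs limit 90 → met
Not met: 1, 7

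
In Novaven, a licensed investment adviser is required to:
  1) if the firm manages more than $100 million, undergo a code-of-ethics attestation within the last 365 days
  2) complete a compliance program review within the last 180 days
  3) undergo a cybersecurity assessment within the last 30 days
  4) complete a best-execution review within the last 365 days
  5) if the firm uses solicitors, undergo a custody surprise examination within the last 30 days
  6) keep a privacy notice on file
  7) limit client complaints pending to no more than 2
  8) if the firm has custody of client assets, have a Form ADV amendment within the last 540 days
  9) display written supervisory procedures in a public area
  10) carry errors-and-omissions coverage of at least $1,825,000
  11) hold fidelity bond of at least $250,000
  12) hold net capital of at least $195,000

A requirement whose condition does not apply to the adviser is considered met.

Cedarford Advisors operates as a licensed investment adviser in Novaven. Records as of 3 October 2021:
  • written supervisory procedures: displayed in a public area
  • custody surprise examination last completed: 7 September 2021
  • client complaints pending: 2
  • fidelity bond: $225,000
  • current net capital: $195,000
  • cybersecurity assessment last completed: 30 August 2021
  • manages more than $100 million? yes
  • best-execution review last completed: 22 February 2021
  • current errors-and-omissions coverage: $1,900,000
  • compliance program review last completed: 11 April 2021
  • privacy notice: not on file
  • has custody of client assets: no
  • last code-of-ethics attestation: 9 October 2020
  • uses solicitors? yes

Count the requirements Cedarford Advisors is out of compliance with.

3

1. condition 'manages more than $100 million' holds; code-of-ethics attestation 359 days ago vs limit 365 → met
2. compliance program review 175 days ago vs limit 180 → met
3. cybersecurity assessment 34 days ago vs limit 30 → not met
4. best-execution review 223 days ago vs limit 365 → met
5. condition 'uses solicitors' holds; custody surprise examination 26 days ago vs limit 30 → met
6. privacy notice absent → not met
7. client complaints pending 2 ≤ 2 → met
8. condition 'has custody of client assets' does not hold → requirement n/a → met
9. written supervisory procedures present → met
10. errors-and-omissions coverage $1,900,000 ≥ $1,825,000 → met
11. fidelity bond $225,000 < $250,000 → not met
12. net capital $195,000 ≥ $195,000 → met
Not met: 3 of 12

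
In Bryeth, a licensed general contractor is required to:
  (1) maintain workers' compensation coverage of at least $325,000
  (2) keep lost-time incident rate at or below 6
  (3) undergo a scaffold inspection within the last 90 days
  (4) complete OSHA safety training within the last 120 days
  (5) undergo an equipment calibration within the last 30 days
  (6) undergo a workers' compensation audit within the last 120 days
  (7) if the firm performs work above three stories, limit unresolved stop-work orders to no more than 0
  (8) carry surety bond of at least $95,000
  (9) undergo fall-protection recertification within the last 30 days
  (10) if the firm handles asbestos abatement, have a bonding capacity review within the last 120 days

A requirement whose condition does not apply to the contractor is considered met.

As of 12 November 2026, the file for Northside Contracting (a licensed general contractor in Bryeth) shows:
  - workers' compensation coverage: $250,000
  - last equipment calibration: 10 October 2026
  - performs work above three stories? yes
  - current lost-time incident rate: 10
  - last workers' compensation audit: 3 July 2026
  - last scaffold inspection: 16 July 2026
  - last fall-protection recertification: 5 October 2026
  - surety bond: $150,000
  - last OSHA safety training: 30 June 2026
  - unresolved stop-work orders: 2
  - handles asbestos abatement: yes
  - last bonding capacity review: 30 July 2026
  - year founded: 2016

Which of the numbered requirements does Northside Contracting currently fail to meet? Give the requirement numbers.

1. workers' compensation coverage $250,000 < $325,000 → not met
2. lost-time incident rate 10 > 6 → not met
3. scaffold inspection 119 days ago vs limit 90 → not met
4. OSHA safety training 135 days ago vs limit 120 → not met
5. equipment calibration 33 days ago vs limit 30 → not met
6. workers' compensation audit 132 days ago vs limit 120 → not met
7. condition 'performs work above three stories' holds; unresolved stop-work orders 2 > 0 → not met
8. surety bond $150,000 ≥ $95,000 → met
9. fall-protection recertification 38 days ago vs limit 30 → not met
10. condition 'handles asbestos abatement' holds; bonding capacity review 105 days ago vs limit 120 → met
Not met: 1, 2, 3, 4, 5, 6, 7, 9

1, 2, 3, 4, 5, 6, 7, 9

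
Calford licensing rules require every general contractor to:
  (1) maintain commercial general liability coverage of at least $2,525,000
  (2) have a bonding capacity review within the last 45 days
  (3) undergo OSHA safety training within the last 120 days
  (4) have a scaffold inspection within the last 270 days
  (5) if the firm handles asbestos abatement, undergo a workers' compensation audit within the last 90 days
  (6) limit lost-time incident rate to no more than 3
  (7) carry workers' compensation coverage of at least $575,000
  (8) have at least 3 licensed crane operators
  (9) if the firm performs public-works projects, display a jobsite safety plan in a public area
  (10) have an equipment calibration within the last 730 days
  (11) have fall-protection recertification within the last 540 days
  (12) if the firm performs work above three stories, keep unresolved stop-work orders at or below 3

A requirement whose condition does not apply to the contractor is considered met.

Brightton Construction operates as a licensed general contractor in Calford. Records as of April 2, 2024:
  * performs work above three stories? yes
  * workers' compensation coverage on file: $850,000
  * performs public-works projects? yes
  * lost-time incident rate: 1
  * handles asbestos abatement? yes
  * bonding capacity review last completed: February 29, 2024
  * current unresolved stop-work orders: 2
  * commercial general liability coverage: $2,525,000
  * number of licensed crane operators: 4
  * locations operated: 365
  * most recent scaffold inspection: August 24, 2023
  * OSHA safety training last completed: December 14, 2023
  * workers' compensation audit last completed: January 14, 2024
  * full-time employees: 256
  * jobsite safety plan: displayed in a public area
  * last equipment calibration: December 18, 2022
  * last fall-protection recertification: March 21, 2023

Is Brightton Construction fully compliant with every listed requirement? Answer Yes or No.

Yes

1. commercial general liability coverage $2,525,000 ≥ $2,525,000 → met
2. bonding capacity review 33 days ago vs limit 45 → met
3. OSHA safety training 110 days ago vs limit 120 → met
4. scaffold inspection 222 days ago vs limit 270 → met
5. condition 'handles asbestos abatement' holds; workers' compensation audit 79 days ago vs limit 90 → met
6. lost-time incident rate 1 ≤ 3 → met
7. workers' compensation coverage $850,000 ≥ $575,000 → met
8. licensed crane operators 4 ≥ 3 → met
9. condition 'performs public-works projects' holds; jobsite safety plan present → met
10. equipment calibration 471 days ago vs limit 730 → met
11. fall-protection recertification 378 days ago vs limit 540 → met
12. condition 'performs work above three stories' holds; unresolved stop-work orders 2 ≤ 3 → met
All met.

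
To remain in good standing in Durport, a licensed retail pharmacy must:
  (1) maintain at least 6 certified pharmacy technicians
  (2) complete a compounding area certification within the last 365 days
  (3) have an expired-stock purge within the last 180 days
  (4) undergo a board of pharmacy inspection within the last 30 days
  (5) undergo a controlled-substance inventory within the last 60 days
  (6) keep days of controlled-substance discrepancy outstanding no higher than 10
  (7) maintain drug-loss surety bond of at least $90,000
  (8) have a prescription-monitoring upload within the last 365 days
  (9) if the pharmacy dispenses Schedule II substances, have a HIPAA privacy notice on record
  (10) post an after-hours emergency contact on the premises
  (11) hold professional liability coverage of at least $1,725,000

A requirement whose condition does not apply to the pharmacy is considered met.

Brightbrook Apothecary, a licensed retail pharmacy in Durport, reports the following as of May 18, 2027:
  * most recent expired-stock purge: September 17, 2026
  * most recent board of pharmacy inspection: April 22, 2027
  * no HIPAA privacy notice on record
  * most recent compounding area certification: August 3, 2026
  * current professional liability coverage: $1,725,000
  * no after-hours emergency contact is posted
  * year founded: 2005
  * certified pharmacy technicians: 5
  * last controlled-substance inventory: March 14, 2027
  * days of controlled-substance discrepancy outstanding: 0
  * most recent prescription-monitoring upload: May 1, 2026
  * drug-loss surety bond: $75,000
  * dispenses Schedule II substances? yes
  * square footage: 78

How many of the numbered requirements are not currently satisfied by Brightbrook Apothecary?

7

1. certified pharmacy technicians 5 < 6 → not met
2. compounding area certification 288 days ago vs limit 365 → met
3. expired-stock purge 243 days ago vs limit 180 → not met
4. board of pharmacy inspection 26 days ago vs limit 30 → met
5. controlled-substance inventory 65 days ago vs limit 60 → not met
6. days of controlled-substance discrepancy outstanding 0 ≤ 10 → met
7. drug-loss surety bond $75,000 < $90,000 → not met
8. prescription-monitoring upload 382 days ago vs limit 365 → not met
9. condition 'dispenses Schedule II substances' holds; HIPAA privacy notice absent → not met
10. after-hours emergency contact absent → not met
11. professional liability coverage $1,725,000 ≥ $1,725,000 → met
Not met: 7 of 11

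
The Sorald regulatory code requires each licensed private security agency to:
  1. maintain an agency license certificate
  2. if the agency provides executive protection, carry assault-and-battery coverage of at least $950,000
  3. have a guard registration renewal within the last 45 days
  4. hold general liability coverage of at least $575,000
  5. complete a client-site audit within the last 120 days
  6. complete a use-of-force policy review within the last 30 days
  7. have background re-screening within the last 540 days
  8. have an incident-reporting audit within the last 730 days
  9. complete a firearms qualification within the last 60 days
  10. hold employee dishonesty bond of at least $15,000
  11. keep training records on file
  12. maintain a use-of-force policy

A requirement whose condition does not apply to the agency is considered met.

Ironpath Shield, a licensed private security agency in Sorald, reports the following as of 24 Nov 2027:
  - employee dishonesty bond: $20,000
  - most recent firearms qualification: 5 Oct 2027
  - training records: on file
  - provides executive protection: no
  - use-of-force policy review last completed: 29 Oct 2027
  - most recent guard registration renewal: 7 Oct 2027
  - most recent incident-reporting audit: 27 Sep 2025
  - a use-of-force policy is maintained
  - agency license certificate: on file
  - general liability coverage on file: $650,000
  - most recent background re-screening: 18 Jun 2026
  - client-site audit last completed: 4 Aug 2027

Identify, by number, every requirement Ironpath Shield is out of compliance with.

3, 8

1. agency license certificate present → met
2. condition 'provides executive protection' does not hold → requirement n/a → met
3. guard registration renewal 48 days ago vs limit 45 → not met
4. general liability coverage $650,000 ≥ $575,000 → met
5. client-site audit 112 days ago vs limit 120 → met
6. use-of-force policy review 26 days ago vs limit 30 → met
7. background re-screening 524 days ago vs limit 540 → met
8. incident-reporting audit 788 days ago vs limit 730 → not met
9. firearms qualification 50 days ago vs limit 60 → met
10. employee dishonesty bond $20,000 ≥ $15,000 → met
11. training records present → met
12. use-of-force policy present → met
Not met: 3, 8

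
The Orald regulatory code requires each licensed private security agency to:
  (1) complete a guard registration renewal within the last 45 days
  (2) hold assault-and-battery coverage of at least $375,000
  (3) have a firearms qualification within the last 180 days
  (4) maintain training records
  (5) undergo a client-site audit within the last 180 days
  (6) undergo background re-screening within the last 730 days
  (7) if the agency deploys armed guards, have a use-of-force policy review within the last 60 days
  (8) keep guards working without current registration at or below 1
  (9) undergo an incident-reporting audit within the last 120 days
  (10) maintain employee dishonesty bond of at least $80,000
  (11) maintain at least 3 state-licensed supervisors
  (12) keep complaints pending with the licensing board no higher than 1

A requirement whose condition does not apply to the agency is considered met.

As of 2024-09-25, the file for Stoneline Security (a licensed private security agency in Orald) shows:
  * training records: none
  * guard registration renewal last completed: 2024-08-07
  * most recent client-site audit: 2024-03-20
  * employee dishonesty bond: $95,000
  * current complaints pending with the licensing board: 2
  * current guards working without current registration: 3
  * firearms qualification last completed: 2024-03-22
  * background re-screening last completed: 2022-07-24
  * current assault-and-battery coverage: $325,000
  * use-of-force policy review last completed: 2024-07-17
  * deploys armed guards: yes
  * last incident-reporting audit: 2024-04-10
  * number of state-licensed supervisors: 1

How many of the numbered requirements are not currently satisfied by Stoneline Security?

11

1. guard registration renewal 49 days ago vs limit 45 → not met
2. assault-and-battery coverage $325,000 < $375,000 → not met
3. firearms qualification 187 days ago vs limit 180 → not met
4. training records absent → not met
5. client-site audit 189 days ago vs limit 180 → not met
6. background re-screening 794 days ago vs limit 730 → not met
7. condition 'deploys armed guards' holds; use-of-force policy review 70 days ago vs limit 60 → not met
8. guards working without current registration 3 > 1 → not met
9. incident-reporting audit 168 days ago vs limit 120 → not met
10. employee dishonesty bond $95,000 ≥ $80,000 → met
11. state-licensed supervisors 1 < 3 → not met
12. complaints pending with the licensing board 2 > 1 → not met
Not met: 11 of 12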